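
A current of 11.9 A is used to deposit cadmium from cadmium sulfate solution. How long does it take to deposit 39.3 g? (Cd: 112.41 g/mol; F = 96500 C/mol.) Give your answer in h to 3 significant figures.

n(Cd) = 39.3 / 112.41 = 0.3496 mol
Cd²⁺ + 2e⁻ → Cd, so n(e⁻) = 2 × 0.3496 = 0.6992 mol
Q = 0.6992 × 96500 = 67470 C
t = Q / I = 67470 / 11.9 = 5670 s = 1.58 h

1.58 h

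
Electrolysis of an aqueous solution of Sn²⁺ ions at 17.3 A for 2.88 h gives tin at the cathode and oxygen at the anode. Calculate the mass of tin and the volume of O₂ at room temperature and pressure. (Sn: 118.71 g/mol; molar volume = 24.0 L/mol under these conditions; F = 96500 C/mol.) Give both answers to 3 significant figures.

Q = 17.3 × 10368 = 1.794×10^5 C; n(e⁻) = 1.794×10^5 / 96500 = 1.859 mol
Cathode: Sn²⁺ + 2e⁻ → Sn → n(Sn) = 1.859/2 = 0.9295 mol → 110 g
Anode: 2H₂O → O₂ + 4H⁺ + 4e⁻ → n(O₂) = 1.859/4 = 0.4648 mol → 11.2 L

110 g Sn; 11.2 L O₂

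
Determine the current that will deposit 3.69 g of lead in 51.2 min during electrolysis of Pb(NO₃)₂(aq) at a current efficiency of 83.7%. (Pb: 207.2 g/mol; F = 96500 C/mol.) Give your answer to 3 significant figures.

n(Pb) = 3.69 / 207.2 = 0.01781 mol
Pb²⁺ + 2e⁻ → Pb, so n(e⁻) = 2 × 0.01781 = 0.03562 mol
Q = 0.03562 × 96500 / 0.837 = 4107 C
I = Q / t = 4107 / 3072 s = 1.34 A

1.34 A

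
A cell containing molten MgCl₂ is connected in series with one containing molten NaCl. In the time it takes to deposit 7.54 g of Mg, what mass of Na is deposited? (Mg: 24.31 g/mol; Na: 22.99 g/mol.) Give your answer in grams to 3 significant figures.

14.3 g

n(Mg) = 7.54 / 24.31 = 0.3102 mol
Mg²⁺ + 2e⁻ → Mg, so n(e⁻) = 2 × 0.3102 = 0.6204 mol
Since the cells are in series, n(e⁻) in the Na cell is also 0.6204 mol.
Na⁺ + e⁻ → Na, so n(Na) = 0.6204 mol
m(Na) = 0.6204 × 22.99 = 14.3 g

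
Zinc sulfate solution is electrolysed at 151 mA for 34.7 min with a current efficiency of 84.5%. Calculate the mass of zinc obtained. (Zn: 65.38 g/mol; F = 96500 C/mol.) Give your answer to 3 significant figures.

0.0900 g

Q = 0.151 × 2082 = 314.4 C
n(e⁻) = 314.4 / 96500 = 0.003258 mol
Zn²⁺ + 2e⁻ → Zn, so theoretical m(Zn) = 0.001629 × 65.38 = 0.1065 g
Actual mass = 84.5% × 0.1065 = 0.0900 g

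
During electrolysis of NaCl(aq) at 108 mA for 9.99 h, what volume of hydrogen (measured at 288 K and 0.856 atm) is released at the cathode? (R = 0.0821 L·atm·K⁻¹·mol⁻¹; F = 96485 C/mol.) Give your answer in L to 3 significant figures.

Q = 0.108 A × 35964 s = 3884 C
Moles of electrons = 3884 / 96485 = 0.04025 mol
2H⁺ + 2e⁻ → H₂, so n(H₂) = 0.04025 / 2 = 0.02013 mol
V = nRT/P = 0.02013 × 0.0821 × 288 / 0.856 = 0.5560 L

0.556 L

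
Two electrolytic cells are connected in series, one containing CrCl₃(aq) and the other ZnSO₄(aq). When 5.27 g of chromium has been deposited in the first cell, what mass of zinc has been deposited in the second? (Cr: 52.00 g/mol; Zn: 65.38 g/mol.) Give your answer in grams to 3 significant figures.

n(Cr) = 5.27 / 52.00 = 0.1013 mol
Cr³⁺ + 3e⁻ → Cr, so n(e⁻) = 3 × 0.1013 = 0.3039 mol
In series, the same 0.3039 mol of electrons flows through the second cell.
Zn²⁺ + 2e⁻ → Zn, so n(Zn) = 0.3039 / 2 = 0.1520 mol
m(Zn) = 0.1520 × 65.38 = 9.94 g

9.94 g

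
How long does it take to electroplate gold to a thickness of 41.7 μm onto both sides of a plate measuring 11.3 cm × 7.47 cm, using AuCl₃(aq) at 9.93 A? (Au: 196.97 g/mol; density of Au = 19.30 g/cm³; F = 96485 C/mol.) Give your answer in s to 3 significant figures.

Plated area = 2 × 11.3 × 7.47 = 168.8 cm²
Volume = 168.8 × 41.7×10⁻⁴ cm = 0.7039 cm³
m(Au) = 0.7039 × 19.30 = 13.59 g
n(Au) = 13.59 / 196.97 = 0.06900 mol; n(e⁻) = 3 × 0.06900 = 0.2070 mol
Q = 0.2070 × 96485 = 19970 C
t = 19970 / 9.93 = 2011 s

2010 s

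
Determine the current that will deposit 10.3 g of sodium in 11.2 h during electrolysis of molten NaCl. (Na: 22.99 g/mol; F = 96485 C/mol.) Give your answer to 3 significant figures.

1.07 A

n(Na) = 10.3 / 22.99 = 0.4480 mol
Na⁺ + e⁻ → Na, so n(e⁻) = 0.4480 mol
Q = 0.4480 × 96485 = 43230 C
I = Q / t = 43230 / 40320 s = 1.07 A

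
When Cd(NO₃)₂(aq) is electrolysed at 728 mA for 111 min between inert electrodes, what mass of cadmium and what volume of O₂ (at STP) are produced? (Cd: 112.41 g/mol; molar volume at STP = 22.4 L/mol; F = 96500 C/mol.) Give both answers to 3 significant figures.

2.82 g Cd; 0.281 L O₂

Q = 0.728 × 6660 = 4848 C; n(e⁻) = 4848 / 96500 = 0.05024 mol
Cathode: Cd²⁺ + 2e⁻ → Cd → n(Cd) = 0.05024/2 = 0.02512 mol → 2.82 g
Anode: 2H₂O → O₂ + 4H⁺ + 4e⁻ → n(O₂) = 0.05024/4 = 0.01256 mol → 0.281 L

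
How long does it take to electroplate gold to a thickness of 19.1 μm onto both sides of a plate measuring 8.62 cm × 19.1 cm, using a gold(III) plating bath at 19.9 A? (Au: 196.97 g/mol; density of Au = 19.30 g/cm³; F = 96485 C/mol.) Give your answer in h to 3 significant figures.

Plated area = 2 × 8.62 × 19.1 = 329.3 cm²
Volume = 329.3 × 19.1×10⁻⁴ cm = 0.6290 cm³
m(Au) = 0.6290 × 19.30 = 12.14 g
n(Au) = 12.14 / 196.97 = 0.06163 mol; n(e⁻) = 3 × 0.06163 = 0.1849 mol
Q = 0.1849 × 96485 = 17840 C
t = 17840 / 19.9 = 896.5 s = 0.249 h

0.249 h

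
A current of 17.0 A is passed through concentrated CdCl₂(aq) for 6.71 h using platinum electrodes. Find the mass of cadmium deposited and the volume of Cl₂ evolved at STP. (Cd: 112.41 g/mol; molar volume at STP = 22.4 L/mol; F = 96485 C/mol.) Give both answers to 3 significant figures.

Q = 17.0 × 24156 = 4.107×10^5 C; n(e⁻) = 4.107×10^5 / 96485 = 4.257 mol
Cathode: Cd²⁺ + 2e⁻ → Cd → n(Cd) = 4.257/2 = 2.129 mol → 239 g
Anode: 2Cl⁻ → Cl₂ + 2e⁻ → n(Cl₂) = 4.257/2 = 2.129 mol → 47.7 L

239 g Cd; 47.7 L Cl₂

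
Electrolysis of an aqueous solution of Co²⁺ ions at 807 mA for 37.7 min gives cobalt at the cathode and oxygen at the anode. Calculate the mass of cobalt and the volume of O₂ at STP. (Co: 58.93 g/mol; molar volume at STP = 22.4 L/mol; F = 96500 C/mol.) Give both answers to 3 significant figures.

0.557 g Co; 0.106 L O₂

Q = 0.807 × 2262 = 1825 C; n(e⁻) = 1825 / 96500 = 0.01891 mol
Cathode: Co²⁺ + 2e⁻ → Co → n(Co) = 0.01891/2 = 0.009455 mol → 0.557 g
Anode: 2H₂O → O₂ + 4H⁺ + 4e⁻ → n(O₂) = 0.01891/4 = 0.004728 mol → 0.106 L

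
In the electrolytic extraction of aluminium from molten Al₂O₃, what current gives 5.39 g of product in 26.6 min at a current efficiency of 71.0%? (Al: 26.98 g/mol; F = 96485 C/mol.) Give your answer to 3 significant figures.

51.0 A

n(Al) = 5.39 / 26.98 = 0.1998 mol
Al³⁺ + 3e⁻ → Al, so n(e⁻) = 3 × 0.1998 = 0.5994 mol
Q = 0.5994 × 96485 / 0.710 = 81460 C
I = Q / t = 81460 / 1596 s = 51.0 A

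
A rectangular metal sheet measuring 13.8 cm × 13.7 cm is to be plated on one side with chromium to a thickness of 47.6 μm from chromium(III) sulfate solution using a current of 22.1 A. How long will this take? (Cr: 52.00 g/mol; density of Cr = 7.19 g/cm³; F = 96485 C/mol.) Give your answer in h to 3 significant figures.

Plated area = 13.8 × 13.7 = 189.1 cm²
Volume = 189.1 × 47.6×10⁻⁴ cm = 0.9001 cm³
m(Cr) = 0.9001 × 7.19 = 6.472 g
n(Cr) = 6.472 / 52.00 = 0.1245 mol; n(e⁻) = 3 × 0.1245 = 0.3735 mol
Q = 0.3735 × 96485 = 36040 C
t = 36040 / 22.1 = 1631 s = 0.453 h

0.453 h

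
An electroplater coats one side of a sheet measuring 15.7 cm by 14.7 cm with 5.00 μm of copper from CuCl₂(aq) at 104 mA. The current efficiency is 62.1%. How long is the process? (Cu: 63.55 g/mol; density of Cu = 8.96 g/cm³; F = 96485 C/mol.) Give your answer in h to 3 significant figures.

Plated area = 15.7 × 14.7 = 230.8 cm²
Volume = 230.8 × 5.00×10⁻⁴ cm = 0.1154 cm³
m(Cu) = 0.1154 × 8.96 = 1.034 g
n(Cu) = 1.034 / 63.55 = 0.01627 mol; n(e⁻) = 2 × 0.01627 = 0.03254 mol
Q = 0.03254 × 96485 / 0.621 = 5056 C
t = 5056 / 0.104 = 48620 s = 13.5 h

13.5 h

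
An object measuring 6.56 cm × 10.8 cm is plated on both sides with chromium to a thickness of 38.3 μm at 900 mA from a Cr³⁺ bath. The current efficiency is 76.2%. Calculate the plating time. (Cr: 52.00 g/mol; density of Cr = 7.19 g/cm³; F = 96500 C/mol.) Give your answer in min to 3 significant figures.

Plated area = 2 × 6.56 × 10.8 = 141.7 cm²
Volume = 141.7 × 38.3×10⁻⁴ cm = 0.5427 cm³
m(Cr) = 0.5427 × 7.19 = 3.902 g
n(Cr) = 3.902 / 52.00 = 0.07504 mol; n(e⁻) = 3 × 0.07504 = 0.2251 mol
Q = 0.2251 × 96500 / 0.762 = 28510 C
t = 28510 / 0.900 = 31680 s = 528 min

528 min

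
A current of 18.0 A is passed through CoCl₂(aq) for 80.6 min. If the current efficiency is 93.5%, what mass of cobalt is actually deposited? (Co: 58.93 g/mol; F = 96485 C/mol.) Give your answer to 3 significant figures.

Q = 18.0 × 4836 = 87050 C
n(e⁻) = 87050 / 96485 = 0.9022 mol
Co²⁺ + 2e⁻ → Co, so theoretical m(Co) = 0.4511 × 58.93 = 26.58 g
Actual mass = 93.5% × 26.58 = 24.9 g

24.9 g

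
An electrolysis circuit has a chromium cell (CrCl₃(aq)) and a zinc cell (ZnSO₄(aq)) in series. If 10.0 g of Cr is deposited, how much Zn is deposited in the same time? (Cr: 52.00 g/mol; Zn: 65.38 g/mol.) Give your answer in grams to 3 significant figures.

n(Cr) = 10.0 / 52.00 = 0.1923 mol
Cr³⁺ + 3e⁻ → Cr, so n(e⁻) = 3 × 0.1923 = 0.5769 mol
The cells are in series, so the same charge (and hence the same n(e⁻) = 0.5769 mol) passes through both.
Zn²⁺ + 2e⁻ → Zn, so n(Zn) = 0.5769 / 2 = 0.2885 mol
m(Zn) = 0.2885 × 65.38 = 18.9 g

18.9 g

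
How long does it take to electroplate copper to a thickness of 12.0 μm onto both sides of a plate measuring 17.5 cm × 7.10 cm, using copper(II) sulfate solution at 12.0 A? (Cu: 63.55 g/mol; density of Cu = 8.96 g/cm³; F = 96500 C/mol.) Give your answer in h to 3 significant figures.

0.188 h

Plated area = 2 × 17.5 × 7.10 = 248.5 cm²
Volume = 248.5 × 12.0×10⁻⁴ cm = 0.2982 cm³
m(Cu) = 0.2982 × 8.96 = 2.672 g
n(Cu) = 2.672 / 63.55 = 0.04205 mol; n(e⁻) = 2 × 0.04205 = 0.08410 mol
Q = 0.08410 × 96500 = 8116 C
t = 8116 / 12.0 = 676.3 s = 0.188 h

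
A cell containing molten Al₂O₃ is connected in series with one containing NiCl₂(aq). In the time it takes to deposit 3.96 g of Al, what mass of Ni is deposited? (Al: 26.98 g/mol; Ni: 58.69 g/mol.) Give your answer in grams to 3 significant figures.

n(Al) = 3.96 / 26.98 = 0.1468 mol
Al³⁺ + 3e⁻ → Al, so n(e⁻) = 3 × 0.1468 = 0.4404 mol
Since the cells are in series, n(e⁻) in the Ni cell is also 0.4404 mol.
Ni²⁺ + 2e⁻ → Ni, so n(Ni) = 0.4404 / 2 = 0.2202 mol
m(Ni) = 0.2202 × 58.69 = 12.9 g

12.9 g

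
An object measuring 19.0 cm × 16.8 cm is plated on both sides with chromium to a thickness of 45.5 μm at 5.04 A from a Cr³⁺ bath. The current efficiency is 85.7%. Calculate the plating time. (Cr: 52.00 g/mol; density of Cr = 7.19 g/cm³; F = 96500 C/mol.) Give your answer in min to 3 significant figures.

Plated area = 2 × 19.0 × 16.8 = 638.4 cm²
Volume = 638.4 × 45.5×10⁻⁴ cm = 2.905 cm³
m(Cr) = 2.905 × 7.19 = 20.89 g
n(Cr) = 20.89 / 52.00 = 0.4017 mol; n(e⁻) = 3 × 0.4017 = 1.205 mol
Q = 1.205 × 96500 / 0.857 = 1.357×10^5 C
t = 1.357×10^5 / 5.04 = 26920 s = 449 min

449 min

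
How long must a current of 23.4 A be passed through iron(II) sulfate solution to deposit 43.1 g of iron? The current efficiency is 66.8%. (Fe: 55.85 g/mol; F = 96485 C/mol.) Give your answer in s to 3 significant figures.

9530 s

n(Fe) = 43.1 / 55.85 = 0.7717 mol
Fe²⁺ + 2e⁻ → Fe, so n(e⁻) = 2 × 0.7717 = 1.543 mol
Q = 1.543 × 96485 / 0.668 = 2.229×10^5 C
t = Q / I = 2.229×10^5 / 23.4 = 9526 s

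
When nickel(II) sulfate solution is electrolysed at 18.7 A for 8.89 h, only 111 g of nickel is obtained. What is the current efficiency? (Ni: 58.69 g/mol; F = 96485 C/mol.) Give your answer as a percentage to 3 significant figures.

Q = 18.7 × 32004 = 5.985×10^5 C
n(e⁻) = 5.985×10^5 / 96485 = 6.203 mol
Ni²⁺ + 2e⁻ → Ni, so theoretical n(Ni) = 3.102 mol → 182.1 g
Efficiency = 111 / 182.1 = 0.6096 = 61.0%

61.0%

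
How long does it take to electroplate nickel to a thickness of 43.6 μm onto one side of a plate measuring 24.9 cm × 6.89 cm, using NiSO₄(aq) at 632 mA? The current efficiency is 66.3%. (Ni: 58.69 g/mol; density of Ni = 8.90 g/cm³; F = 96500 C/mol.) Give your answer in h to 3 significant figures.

Plated area = 24.9 × 6.89 = 171.6 cm²
Volume = 171.6 × 43.6×10⁻⁴ cm = 0.7482 cm³
m(Ni) = 0.7482 × 8.90 = 6.659 g
n(Ni) = 6.659 / 58.69 = 0.1135 mol; n(e⁻) = 2 × 0.1135 = 0.2270 mol
Q = 0.2270 × 96500 / 0.663 = 33040 C
t = 33040 / 0.632 = 52280 s = 14.5 h

14.5 h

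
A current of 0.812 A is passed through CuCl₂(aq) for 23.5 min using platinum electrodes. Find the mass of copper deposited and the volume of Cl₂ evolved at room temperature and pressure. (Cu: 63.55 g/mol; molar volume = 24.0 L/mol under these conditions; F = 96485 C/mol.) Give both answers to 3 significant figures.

Q = 0.812 × 1410 = 1145 C; n(e⁻) = 1145 / 96485 = 0.01187 mol
Cathode: Cu²⁺ + 2e⁻ → Cu → n(Cu) = 0.01187/2 = 0.005935 mol → 0.377 g
Anode: 2Cl⁻ → Cl₂ + 2e⁻ → n(Cl₂) = 0.01187/2 = 0.005935 mol → 0.142 L

0.377 g Cu; 0.142 L Cl₂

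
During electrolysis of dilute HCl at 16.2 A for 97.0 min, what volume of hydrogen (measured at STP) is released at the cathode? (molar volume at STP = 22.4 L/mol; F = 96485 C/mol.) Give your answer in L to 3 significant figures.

10.9 L

Charge passed = 16.2 × 5820 = 94280 C
Moles of electrons = 94280 / 96485 = 0.9771 mol
2H⁺ + 2e⁻ → H₂, so n(H₂) = 0.9771 / 2 = 0.4886 mol
V = 0.4886 × 22.4 = 10.94 L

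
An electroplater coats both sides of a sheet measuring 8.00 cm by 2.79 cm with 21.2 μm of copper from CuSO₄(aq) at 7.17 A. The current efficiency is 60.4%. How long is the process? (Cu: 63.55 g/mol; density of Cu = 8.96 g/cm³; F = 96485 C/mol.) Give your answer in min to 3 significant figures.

9.91 min

Plated area = 2 × 8.00 × 2.79 = 44.64 cm²
Volume = 44.64 × 21.2×10⁻⁴ cm = 0.09464 cm³
m(Cu) = 0.09464 × 8.96 = 0.8480 g
n(Cu) = 0.8480 / 63.55 = 0.01334 mol; n(e⁻) = 2 × 0.01334 = 0.02668 mol
Q = 0.02668 × 96485 / 0.604 = 4262 C
t = 4262 / 7.17 = 594.4 s = 9.91 min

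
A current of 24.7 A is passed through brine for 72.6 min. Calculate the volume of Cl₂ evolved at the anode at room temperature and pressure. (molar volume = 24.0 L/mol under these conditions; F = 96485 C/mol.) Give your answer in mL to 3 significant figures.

13400 mL

Q = It = 24.7 × 4356 = 1.076×10^5 C
n(e⁻) = Q/F = 1.076×10^5/96485 = 1.115 mol
2Cl⁻ → Cl₂ + 2e⁻, so n(Cl₂) = 1.115 / 2 = 0.5575 mol
V = 0.5575 × 24.0 = 13.38 L
= 13400 mL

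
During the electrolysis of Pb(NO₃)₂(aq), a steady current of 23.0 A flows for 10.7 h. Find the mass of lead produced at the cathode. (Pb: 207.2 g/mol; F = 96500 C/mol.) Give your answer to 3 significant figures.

951 g

Charge passed = 23.0 × 38520 = 8.860×10^5 C
n(e⁻) = Q/F = 8.860×10^5/96500 = 9.181 mol
Pb²⁺ + 2e⁻ → Pb, so n(Pb) = 9.181 / 2 = 4.591 mol
m = 4.591 × 207.2 = 951 g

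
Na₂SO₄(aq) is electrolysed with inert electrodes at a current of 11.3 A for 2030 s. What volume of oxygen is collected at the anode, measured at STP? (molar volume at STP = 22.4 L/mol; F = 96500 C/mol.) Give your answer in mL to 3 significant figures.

Q = 11.3 A × 2030 s = 22940 C
n(e⁻) = Q/F = 22940/96500 = 0.2377 mol
2H₂O → O₂ + 4H⁺ + 4e⁻, so n(O₂) = 0.2377 / 4 = 0.05943 mol
V = 0.05943 × 22.4 = 1.331 L
= 1330 mL

1330 mL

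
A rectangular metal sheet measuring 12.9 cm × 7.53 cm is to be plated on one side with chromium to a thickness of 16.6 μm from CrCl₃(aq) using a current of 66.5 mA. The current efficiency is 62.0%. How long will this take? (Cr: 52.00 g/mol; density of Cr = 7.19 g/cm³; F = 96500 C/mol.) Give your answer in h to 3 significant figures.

43.5 h

Plated area = 12.9 × 7.53 = 97.14 cm²
Volume = 97.14 × 16.6×10⁻⁴ cm = 0.1613 cm³
m(Cr) = 0.1613 × 7.19 = 1.160 g
n(Cr) = 1.160 / 52.00 = 0.02231 mol; n(e⁻) = 3 × 0.02231 = 0.06693 mol
Q = 0.06693 × 96500 / 0.620 = 10420 C
t = 10420 / 0.0665 = 1.567×10^5 s = 43.5 h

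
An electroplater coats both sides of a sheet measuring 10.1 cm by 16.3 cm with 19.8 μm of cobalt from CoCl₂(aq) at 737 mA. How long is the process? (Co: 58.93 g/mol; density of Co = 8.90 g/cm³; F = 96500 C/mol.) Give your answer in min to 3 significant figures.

430 min

Plated area = 2 × 10.1 × 16.3 = 329.3 cm²
Volume = 329.3 × 19.8×10⁻⁴ cm = 0.6520 cm³
m(Co) = 0.6520 × 8.90 = 5.803 g
n(Co) = 5.803 / 58.93 = 0.09847 mol; n(e⁻) = 2 × 0.09847 = 0.1969 mol
Q = 0.1969 × 96500 = 19000 C
t = 19000 / 0.737 = 25780 s = 430 min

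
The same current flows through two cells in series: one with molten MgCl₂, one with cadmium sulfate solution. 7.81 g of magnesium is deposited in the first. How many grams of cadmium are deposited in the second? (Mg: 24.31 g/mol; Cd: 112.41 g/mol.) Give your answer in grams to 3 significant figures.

n(Mg) = 7.81 / 24.31 = 0.3213 mol
Mg²⁺ + 2e⁻ → Mg, so n(e⁻) = 2 × 0.3213 = 0.6426 mol
Same current for the same time ⇒ same n(e⁻) = 0.6426 mol in both cells.
Cd²⁺ + 2e⁻ → Cd, so n(Cd) = 0.6426 / 2 = 0.3213 mol
m(Cd) = 0.3213 × 112.41 = 36.1 g

36.1 g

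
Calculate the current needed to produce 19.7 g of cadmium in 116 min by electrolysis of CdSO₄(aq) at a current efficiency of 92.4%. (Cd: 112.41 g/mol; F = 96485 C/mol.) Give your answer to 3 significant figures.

5.26 A

n(Cd) = 19.7 / 112.41 = 0.1753 mol
Cd²⁺ + 2e⁻ → Cd, so n(e⁻) = 2 × 0.1753 = 0.3506 mol
Q = 0.3506 × 96485 / 0.924 = 36610 C
I = Q / t = 36610 / 6960 s = 5.26 A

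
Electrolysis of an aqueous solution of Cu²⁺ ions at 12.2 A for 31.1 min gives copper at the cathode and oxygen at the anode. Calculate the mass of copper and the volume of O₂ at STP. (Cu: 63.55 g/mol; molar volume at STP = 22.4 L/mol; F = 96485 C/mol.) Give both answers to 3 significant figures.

7.50 g Cu; 1.32 L O₂

Q = 12.2 × 1866 = 22770 C; n(e⁻) = 22770 / 96485 = 0.2360 mol
Cathode: Cu²⁺ + 2e⁻ → Cu → n(Cu) = 0.2360/2 = 0.1180 mol → 7.50 g
Anode: 2H₂O → O₂ + 4H⁺ + 4e⁻ → n(O₂) = 0.2360/4 = 0.05900 mol → 1.32 L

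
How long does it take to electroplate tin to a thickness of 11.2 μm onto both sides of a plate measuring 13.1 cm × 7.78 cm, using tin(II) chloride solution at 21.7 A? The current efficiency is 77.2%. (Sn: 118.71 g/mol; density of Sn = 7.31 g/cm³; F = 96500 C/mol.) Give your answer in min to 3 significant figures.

Plated area = 2 × 13.1 × 7.78 = 203.8 cm²
Volume = 203.8 × 11.2×10⁻⁴ cm = 0.2283 cm³
m(Sn) = 0.2283 × 7.31 = 1.669 g
n(Sn) = 1.669 / 118.71 = 0.01406 mol; n(e⁻) = 2 × 0.01406 = 0.02812 mol
Q = 0.02812 × 96500 / 0.772 = 3515 C
t = 3515 / 21.7 = 162.0 s = 2.70 min

2.70 min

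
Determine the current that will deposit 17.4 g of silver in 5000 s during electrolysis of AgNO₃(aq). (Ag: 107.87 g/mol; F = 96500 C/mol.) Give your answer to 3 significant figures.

3.11 A

n(Ag) = 17.4 / 107.87 = 0.1613 mol
Ag⁺ + e⁻ → Ag, so n(e⁻) = 0.1613 mol
Q = 0.1613 × 96500 = 15570 C
I = Q / t = 15570 / 5000 s = 3.11 A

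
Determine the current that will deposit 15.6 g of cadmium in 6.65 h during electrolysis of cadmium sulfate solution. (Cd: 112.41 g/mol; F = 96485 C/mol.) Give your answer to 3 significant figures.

n(Cd) = 15.6 / 112.41 = 0.1388 mol
Cd²⁺ + 2e⁻ → Cd, so n(e⁻) = 2 × 0.1388 = 0.2776 mol
Q = 0.2776 × 96485 = 26780 C
I = Q / t = 26780 / 23940 s = 1.12 A

1.12 A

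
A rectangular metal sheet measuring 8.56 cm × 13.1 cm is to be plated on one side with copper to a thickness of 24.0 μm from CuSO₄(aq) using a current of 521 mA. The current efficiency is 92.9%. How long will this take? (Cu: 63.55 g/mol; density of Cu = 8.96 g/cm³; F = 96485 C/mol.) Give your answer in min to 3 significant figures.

252 min

Plated area = 8.56 × 13.1 = 112.1 cm²
Volume = 112.1 × 24.0×10⁻⁴ cm = 0.2690 cm³
m(Cu) = 0.2690 × 8.96 = 2.410 g
n(Cu) = 2.410 / 63.55 = 0.03792 mol; n(e⁻) = 2 × 0.03792 = 0.07584 mol
Q = 0.07584 × 96485 / 0.929 = 7877 C
t = 7877 / 0.521 = 15120 s = 252 min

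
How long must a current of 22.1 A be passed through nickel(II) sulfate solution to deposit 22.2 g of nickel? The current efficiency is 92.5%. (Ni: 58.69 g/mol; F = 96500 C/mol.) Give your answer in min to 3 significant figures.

59.5 min

n(Ni) = 22.2 / 58.69 = 0.3783 mol
Ni²⁺ + 2e⁻ → Ni, so n(e⁻) = 2 × 0.3783 = 0.7566 mol
Q = 0.7566 × 96500 / 0.925 = 78930 C
t = Q / I = 78930 / 22.1 = 3571 s = 59.5 min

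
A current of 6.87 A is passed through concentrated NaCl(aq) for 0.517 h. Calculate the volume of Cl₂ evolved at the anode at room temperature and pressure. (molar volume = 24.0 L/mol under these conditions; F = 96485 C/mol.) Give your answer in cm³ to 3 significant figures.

1590 cm³

Charge passed = 6.87 × 1861.2 = 12790 C
n(e⁻) = 12790 / 96485 = 0.1326 mol
2Cl⁻ → Cl₂ + 2e⁻, so n(Cl₂) = 0.1326 / 2 = 0.06630 mol
V = 0.06630 × 24.0 = 1.591 L
= 1590 cm³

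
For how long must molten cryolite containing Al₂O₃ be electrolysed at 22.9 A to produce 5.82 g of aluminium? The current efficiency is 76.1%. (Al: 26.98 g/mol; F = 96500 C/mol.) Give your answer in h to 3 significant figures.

0.995 h

n(Al) = 5.82 / 26.98 = 0.2157 mol
Al³⁺ + 3e⁻ → Al, so n(e⁻) = 3 × 0.2157 = 0.6471 mol
Q = 0.6471 × 96500 / 0.761 = 82060 C
t = Q / I = 82060 / 22.9 = 3583 s = 0.995 h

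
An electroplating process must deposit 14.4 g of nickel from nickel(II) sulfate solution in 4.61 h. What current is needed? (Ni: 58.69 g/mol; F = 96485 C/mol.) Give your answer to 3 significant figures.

n(Ni) = 14.4 / 58.69 = 0.2454 mol
Ni²⁺ + 2e⁻ → Ni, so n(e⁻) = 2 × 0.2454 = 0.4908 mol
Q = 0.4908 × 96485 = 47350 C
I = Q / t = 47350 / 16596 s = 2.85 A

2.85 A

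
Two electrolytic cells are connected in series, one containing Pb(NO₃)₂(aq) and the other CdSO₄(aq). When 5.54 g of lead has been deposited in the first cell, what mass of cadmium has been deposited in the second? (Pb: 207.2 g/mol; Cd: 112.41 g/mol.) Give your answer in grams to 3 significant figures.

n(Pb) = 5.54 / 207.2 = 0.02674 mol
Pb²⁺ + 2e⁻ → Pb, so n(e⁻) = 2 × 0.02674 = 0.05348 mol
Same current for the same time ⇒ same n(e⁻) = 0.05348 mol in both cells.
Cd²⁺ + 2e⁻ → Cd, so n(Cd) = 0.05348 / 2 = 0.02674 mol
m(Cd) = 0.02674 × 112.41 = 3.01 g

3.01 g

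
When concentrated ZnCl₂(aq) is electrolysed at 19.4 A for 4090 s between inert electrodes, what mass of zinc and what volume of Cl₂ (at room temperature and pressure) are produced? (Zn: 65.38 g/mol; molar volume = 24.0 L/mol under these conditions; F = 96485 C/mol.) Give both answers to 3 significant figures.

Q = 19.4 × 4090 = 79350 C; n(e⁻) = 79350 / 96485 = 0.8224 mol
Cathode: Zn²⁺ + 2e⁻ → Zn → n(Zn) = 0.8224/2 = 0.4112 mol → 26.9 g
Anode: 2Cl⁻ → Cl₂ + 2e⁻ → n(Cl₂) = 0.8224/2 = 0.4112 mol → 9.87 L

26.9 g Zn; 9.87 L Cl₂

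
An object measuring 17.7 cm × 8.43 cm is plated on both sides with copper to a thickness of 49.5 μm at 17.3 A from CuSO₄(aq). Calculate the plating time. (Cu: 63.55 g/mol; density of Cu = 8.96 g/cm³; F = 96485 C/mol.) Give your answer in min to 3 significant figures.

Plated area = 2 × 17.7 × 8.43 = 298.4 cm²
Volume = 298.4 × 49.5×10⁻⁴ cm = 1.477 cm³
m(Cu) = 1.477 × 8.96 = 13.23 g
n(Cu) = 13.23 / 63.55 = 0.2082 mol; n(e⁻) = 2 × 0.2082 = 0.4164 mol
Q = 0.4164 × 96485 = 40180 C
t = 40180 / 17.3 = 2323 s = 38.7 min

38.7 min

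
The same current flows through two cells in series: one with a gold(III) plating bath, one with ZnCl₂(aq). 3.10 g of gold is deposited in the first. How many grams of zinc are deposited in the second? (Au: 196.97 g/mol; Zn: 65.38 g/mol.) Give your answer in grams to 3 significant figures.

n(Au) = 3.10 / 196.97 = 0.01574 mol
Au³⁺ + 3e⁻ → Au, so n(e⁻) = 3 × 0.01574 = 0.04722 mol
In series, the same 0.04722 mol of electrons flows through the second cell.
Zn²⁺ + 2e⁻ → Zn, so n(Zn) = 0.04722 / 2 = 0.02361 mol
m(Zn) = 0.02361 × 65.38 = 1.54 g

1.54 g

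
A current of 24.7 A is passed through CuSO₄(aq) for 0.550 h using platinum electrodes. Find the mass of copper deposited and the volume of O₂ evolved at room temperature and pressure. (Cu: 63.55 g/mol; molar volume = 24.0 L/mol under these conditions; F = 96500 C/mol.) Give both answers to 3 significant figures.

16.1 g Cu; 3.04 L O₂

Q = 24.7 × 1980 = 48910 C; n(e⁻) = 48910 / 96500 = 0.5068 mol
Cathode: Cu²⁺ + 2e⁻ → Cu → n(Cu) = 0.5068/2 = 0.2534 mol → 16.1 g
Anode: 2H₂O → O₂ + 4H⁺ + 4e⁻ → n(O₂) = 0.5068/4 = 0.1267 mol → 3.04 L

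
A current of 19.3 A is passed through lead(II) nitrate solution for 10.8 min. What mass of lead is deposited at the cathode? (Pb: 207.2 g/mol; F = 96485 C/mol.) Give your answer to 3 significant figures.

Charge passed = 19.3 × 648 = 12510 C
Moles of electrons = 12510 / 96485 = 0.1297 mol
Pb²⁺ + 2e⁻ → Pb, so n(Pb) = 0.1297 / 2 = 0.06485 mol
m = 0.06485 × 207.2 = 13.4 g

13.4 g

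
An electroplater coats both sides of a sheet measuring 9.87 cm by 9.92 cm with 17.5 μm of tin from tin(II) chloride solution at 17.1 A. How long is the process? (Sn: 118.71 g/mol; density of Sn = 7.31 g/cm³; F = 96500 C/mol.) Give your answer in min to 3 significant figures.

3.97 min

Plated area = 2 × 9.87 × 9.92 = 195.8 cm²
Volume = 195.8 × 17.5×10⁻⁴ cm = 0.3427 cm³
m(Sn) = 0.3427 × 7.31 = 2.505 g
n(Sn) = 2.505 / 118.71 = 0.02110 mol; n(e⁻) = 2 × 0.02110 = 0.04220 mol
Q = 0.04220 × 96500 = 4072 C
t = 4072 / 17.1 = 238.1 s = 3.97 min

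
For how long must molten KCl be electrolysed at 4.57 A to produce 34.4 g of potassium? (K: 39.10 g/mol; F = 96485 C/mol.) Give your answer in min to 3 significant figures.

310 min

n(K) = 34.4 / 39.10 = 0.8798 mol
K⁺ + e⁻ → K, so n(e⁻) = 0.8798 mol
Q = 0.8798 × 96485 = 84890 C
t = Q / I = 84890 / 4.57 = 18580 s = 310 min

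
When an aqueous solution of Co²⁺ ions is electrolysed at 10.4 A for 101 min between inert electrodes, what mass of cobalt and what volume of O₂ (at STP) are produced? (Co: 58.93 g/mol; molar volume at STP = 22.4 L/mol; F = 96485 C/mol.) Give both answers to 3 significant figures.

19.2 g Co; 3.66 L O₂

Q = 10.4 × 6060 = 63020 C; n(e⁻) = 63020 / 96485 = 0.6532 mol
Cathode: Co²⁺ + 2e⁻ → Co → n(Co) = 0.6532/2 = 0.3266 mol → 19.2 g
Anode: 2H₂O → O₂ + 4H⁺ + 4e⁻ → n(O₂) = 0.6532/4 = 0.1633 mol → 3.66 L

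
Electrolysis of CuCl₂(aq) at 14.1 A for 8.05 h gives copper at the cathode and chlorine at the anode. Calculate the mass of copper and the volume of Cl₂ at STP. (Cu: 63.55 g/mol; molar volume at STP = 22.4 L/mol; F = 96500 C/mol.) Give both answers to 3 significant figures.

Q = 14.1 × 28980 = 4.086×10^5 C; n(e⁻) = 4.086×10^5 / 96500 = 4.234 mol
Cathode: Cu²⁺ + 2e⁻ → Cu → n(Cu) = 4.234/2 = 2.117 mol → 135 g
Anode: 2Cl⁻ → Cl₂ + 2e⁻ → n(Cl₂) = 4.234/2 = 2.117 mol → 47.4 L

135 g Cu; 47.4 L Cl₂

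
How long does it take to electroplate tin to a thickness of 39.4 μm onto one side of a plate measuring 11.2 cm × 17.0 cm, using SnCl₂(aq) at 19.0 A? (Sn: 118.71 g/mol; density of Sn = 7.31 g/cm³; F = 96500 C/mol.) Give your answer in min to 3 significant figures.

Plated area = 11.2 × 17.0 = 190.4 cm²
Volume = 190.4 × 39.4×10⁻⁴ cm = 0.7502 cm³
m(Sn) = 0.7502 × 7.31 = 5.484 g
n(Sn) = 5.484 / 118.71 = 0.04620 mol; n(e⁻) = 2 × 0.04620 = 0.09240 mol
Q = 0.09240 × 96500 = 8917 C
t = 8917 / 19.0 = 469.3 s = 7.82 min

7.82 min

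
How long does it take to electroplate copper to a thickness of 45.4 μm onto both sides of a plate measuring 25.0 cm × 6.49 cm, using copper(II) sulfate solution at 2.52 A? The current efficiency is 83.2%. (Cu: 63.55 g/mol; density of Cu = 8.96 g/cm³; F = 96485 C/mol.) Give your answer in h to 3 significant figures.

5.31 h

Plated area = 2 × 25.0 × 6.49 = 324.5 cm²
Volume = 324.5 × 45.4×10⁻⁴ cm = 1.473 cm³
m(Cu) = 1.473 × 8.96 = 13.20 g
n(Cu) = 13.20 / 63.55 = 0.2077 mol; n(e⁻) = 2 × 0.2077 = 0.4154 mol
Q = 0.4154 × 96485 / 0.832 = 48170 C
t = 48170 / 2.52 = 19120 s = 5.31 h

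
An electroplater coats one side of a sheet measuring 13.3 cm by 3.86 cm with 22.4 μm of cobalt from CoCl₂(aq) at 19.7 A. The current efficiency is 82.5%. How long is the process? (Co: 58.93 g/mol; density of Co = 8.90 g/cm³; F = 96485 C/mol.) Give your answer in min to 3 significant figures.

3.44 min

Plated area = 13.3 × 3.86 = 51.34 cm²
Volume = 51.34 × 22.4×10⁻⁴ cm = 0.1150 cm³
m(Co) = 0.1150 × 8.90 = 1.024 g
n(Co) = 1.024 / 58.93 = 0.01738 mol; n(e⁻) = 2 × 0.01738 = 0.03476 mol
Q = 0.03476 × 96485 / 0.825 = 4065 C
t = 4065 / 19.7 = 206.3 s = 3.44 min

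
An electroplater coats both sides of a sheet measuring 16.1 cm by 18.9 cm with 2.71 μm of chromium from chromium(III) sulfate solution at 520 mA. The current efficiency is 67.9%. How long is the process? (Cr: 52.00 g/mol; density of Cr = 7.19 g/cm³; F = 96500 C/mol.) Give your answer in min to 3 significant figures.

312 min

Plated area = 2 × 16.1 × 18.9 = 608.6 cm²
Volume = 608.6 × 2.71×10⁻⁴ cm = 0.1649 cm³
m(Cr) = 0.1649 × 7.19 = 1.186 g
n(Cr) = 1.186 / 52.00 = 0.02281 mol; n(e⁻) = 3 × 0.02281 = 0.06843 mol
Q = 0.06843 × 96500 / 0.679 = 9725 C
t = 9725 / 0.520 = 18700 s = 312 min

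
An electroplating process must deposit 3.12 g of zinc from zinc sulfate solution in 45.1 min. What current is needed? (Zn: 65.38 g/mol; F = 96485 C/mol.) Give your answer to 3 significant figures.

3.40 A

n(Zn) = 3.12 / 65.38 = 0.04772 mol
Zn²⁺ + 2e⁻ → Zn, so n(e⁻) = 2 × 0.04772 = 0.09544 mol
Q = 0.09544 × 96485 = 9209 C
I = Q / t = 9209 / 2706 s = 3.40 A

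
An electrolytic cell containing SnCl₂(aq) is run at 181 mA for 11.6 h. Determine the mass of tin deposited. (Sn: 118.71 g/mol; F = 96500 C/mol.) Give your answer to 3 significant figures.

Q = 0.181 A × 41760 s = 7559 C
n(e⁻) = 7559 / 96500 = 0.07833 mol
Sn²⁺ + 2e⁻ → Sn, so n(Sn) = 0.07833 / 2 = 0.03917 mol
m = 0.03917 × 118.71 = 4.65 g

4.65 g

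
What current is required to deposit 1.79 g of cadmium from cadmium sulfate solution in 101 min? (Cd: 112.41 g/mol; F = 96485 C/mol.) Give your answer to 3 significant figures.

n(Cd) = 1.79 / 112.41 = 0.01592 mol
Cd²⁺ + 2e⁻ → Cd, so n(e⁻) = 2 × 0.01592 = 0.03184 mol
Q = 0.03184 × 96485 = 3072 C
I = Q / t = 3072 / 6060 s = 0.507 A

0.507 A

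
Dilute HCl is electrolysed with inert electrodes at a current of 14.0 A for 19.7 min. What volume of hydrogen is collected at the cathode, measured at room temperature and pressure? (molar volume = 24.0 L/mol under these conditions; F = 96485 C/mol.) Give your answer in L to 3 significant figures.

2.06 L

Q = 14.0 A × 1182 s = 16550 C
n(e⁻) = Q/F = 16550/96485 = 0.1715 mol
2H⁺ + 2e⁻ → H₂, so n(H₂) = 0.1715 / 2 = 0.08575 mol
V = 0.08575 × 24.0 = 2.058 L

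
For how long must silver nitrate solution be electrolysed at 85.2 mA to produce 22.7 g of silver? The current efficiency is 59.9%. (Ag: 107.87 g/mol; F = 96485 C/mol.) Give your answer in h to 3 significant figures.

111 h

n(Ag) = 22.7 / 107.87 = 0.2104 mol
Ag⁺ + e⁻ → Ag, so n(e⁻) = 0.2104 mol
Q = 0.2104 × 96485 / 0.599 = 33890 C
t = Q / I = 33890 / 0.0852 = 3.978×10^5 s = 111 h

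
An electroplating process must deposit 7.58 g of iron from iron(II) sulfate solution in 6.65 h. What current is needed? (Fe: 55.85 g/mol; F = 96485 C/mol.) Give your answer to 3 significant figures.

1.09 A

n(Fe) = 7.58 / 55.85 = 0.1357 mol
Fe²⁺ + 2e⁻ → Fe, so n(e⁻) = 2 × 0.1357 = 0.2714 mol
Q = 0.2714 × 96485 = 26190 C
I = Q / t = 26190 / 23940 s = 1.09 A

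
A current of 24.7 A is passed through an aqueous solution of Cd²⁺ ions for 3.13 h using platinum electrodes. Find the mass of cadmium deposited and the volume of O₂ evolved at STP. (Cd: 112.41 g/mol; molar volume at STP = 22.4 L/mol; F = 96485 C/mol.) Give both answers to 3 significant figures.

Q = 24.7 × 11268 = 2.783×10^5 C; n(e⁻) = 2.783×10^5 / 96485 = 2.884 mol
Cathode: Cd²⁺ + 2e⁻ → Cd → n(Cd) = 2.884/2 = 1.442 mol → 162 g
Anode: 2H₂O → O₂ + 4H⁺ + 4e⁻ → n(O₂) = 2.884/4 = 0.7210 mol → 16.2 L

162 g Cd; 16.2 L O₂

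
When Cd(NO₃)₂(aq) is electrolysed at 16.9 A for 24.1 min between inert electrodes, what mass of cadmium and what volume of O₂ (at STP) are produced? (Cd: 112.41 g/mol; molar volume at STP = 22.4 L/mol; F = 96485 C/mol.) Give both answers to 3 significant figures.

Q = 16.9 × 1446 = 24440 C; n(e⁻) = 24440 / 96485 = 0.2533 mol
Cathode: Cd²⁺ + 2e⁻ → Cd → n(Cd) = 0.2533/2 = 0.1267 mol → 14.2 g
Anode: 2H₂O → O₂ + 4H⁺ + 4e⁻ → n(O₂) = 0.2533/4 = 0.06333 mol → 1.42 L

14.2 g Cd; 1.42 L O₂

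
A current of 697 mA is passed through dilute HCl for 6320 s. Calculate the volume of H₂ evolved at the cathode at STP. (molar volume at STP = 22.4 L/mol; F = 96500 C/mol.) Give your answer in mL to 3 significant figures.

Charge passed = 0.697 × 6320 = 4405 C
Moles of electrons = 4405 / 96500 = 0.04565 mol
2H⁺ + 2e⁻ → H₂, so n(H₂) = 0.04565 / 2 = 0.02283 mol
V = 0.02283 × 22.4 = 0.5114 L
= 511 mL

511 mL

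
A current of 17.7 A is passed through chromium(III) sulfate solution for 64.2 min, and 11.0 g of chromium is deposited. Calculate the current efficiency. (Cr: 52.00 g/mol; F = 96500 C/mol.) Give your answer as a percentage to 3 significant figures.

Q = 17.7 × 3852 = 68180 C
n(e⁻) = 68180 / 96500 = 0.7065 mol
Cr³⁺ + 3e⁻ → Cr, so theoretical n(Cr) = 0.2355 mol → 12.25 g
Efficiency = 11.0 / 12.25 = 0.8980 = 89.8%

89.8%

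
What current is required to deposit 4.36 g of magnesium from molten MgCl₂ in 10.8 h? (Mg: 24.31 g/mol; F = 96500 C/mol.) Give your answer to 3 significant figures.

0.890 A

n(Mg) = 4.36 / 24.31 = 0.1794 mol
Mg²⁺ + 2e⁻ → Mg, so n(e⁻) = 2 × 0.1794 = 0.3588 mol
Q = 0.3588 × 96500 = 34620 C
I = Q / t = 34620 / 38880 s = 0.890 A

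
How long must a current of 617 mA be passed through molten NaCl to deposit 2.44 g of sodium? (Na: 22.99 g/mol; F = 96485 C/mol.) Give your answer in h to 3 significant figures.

n(Na) = 2.44 / 22.99 = 0.1061 mol
Na⁺ + e⁻ → Na, so n(e⁻) = 0.1061 mol
Q = 0.1061 × 96485 = 10240 C
t = Q / I = 10240 / 0.617 = 16600 s = 4.61 h

4.61 h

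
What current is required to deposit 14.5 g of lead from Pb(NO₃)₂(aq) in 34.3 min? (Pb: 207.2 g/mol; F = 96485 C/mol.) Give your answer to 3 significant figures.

n(Pb) = 14.5 / 207.2 = 0.06998 mol
Pb²⁺ + 2e⁻ → Pb, so n(e⁻) = 2 × 0.06998 = 0.1400 mol
Q = 0.1400 × 96485 = 13510 C
I = Q / t = 13510 / 2058 s = 6.56 A

6.56 A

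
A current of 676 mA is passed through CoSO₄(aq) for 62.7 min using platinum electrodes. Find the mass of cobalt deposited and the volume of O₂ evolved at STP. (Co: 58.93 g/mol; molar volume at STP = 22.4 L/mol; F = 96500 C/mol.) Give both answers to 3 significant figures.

Q = 0.676 × 3762 = 2543 C; n(e⁻) = 2543 / 96500 = 0.02635 mol
Cathode: Co²⁺ + 2e⁻ → Co → n(Co) = 0.02635/2 = 0.01318 mol → 0.777 g
Anode: 2H₂O → O₂ + 4H⁺ + 4e⁻ → n(O₂) = 0.02635/4 = 0.006588 mol → 0.148 L

0.777 g Co; 0.148 L O₂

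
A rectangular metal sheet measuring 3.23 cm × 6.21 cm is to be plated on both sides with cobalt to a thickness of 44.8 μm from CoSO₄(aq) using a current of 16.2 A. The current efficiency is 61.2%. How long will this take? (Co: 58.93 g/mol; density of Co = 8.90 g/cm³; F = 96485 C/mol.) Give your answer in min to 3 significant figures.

Plated area = 2 × 3.23 × 6.21 = 40.12 cm²
Volume = 40.12 × 44.8×10⁻⁴ cm = 0.1797 cm³
m(Co) = 0.1797 × 8.90 = 1.599 g
n(Co) = 1.599 / 58.93 = 0.02713 mol; n(e⁻) = 2 × 0.02713 = 0.05426 mol
Q = 0.05426 × 96485 / 0.612 = 8554 C
t = 8554 / 16.2 = 528.0 s = 8.80 min

8.80 min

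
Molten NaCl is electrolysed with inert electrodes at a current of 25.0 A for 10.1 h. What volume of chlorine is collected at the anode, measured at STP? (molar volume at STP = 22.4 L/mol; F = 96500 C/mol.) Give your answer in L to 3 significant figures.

Q = 25.0 A × 36360 s = 9.090×10^5 C
n(e⁻) = Q/F = 9.090×10^5/96500 = 9.420 mol
2Cl⁻ → Cl₂ + 2e⁻, so n(Cl₂) = 9.420 / 2 = 4.710 mol
V = 4.710 × 22.4 = 105.5 L

106 L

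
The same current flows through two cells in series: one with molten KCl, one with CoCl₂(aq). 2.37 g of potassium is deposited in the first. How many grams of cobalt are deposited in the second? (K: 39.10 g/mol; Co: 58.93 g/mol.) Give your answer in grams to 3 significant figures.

1.79 g

n(K) = 2.37 / 39.10 = 0.06061 mol
K⁺ + e⁻ → K, so n(e⁻) = 0.06061 mol
Since the cells are in series, n(e⁻) in the Co cell is also 0.06061 mol.
Co²⁺ + 2e⁻ → Co, so n(Co) = 0.06061 / 2 = 0.03031 mol
m(Co) = 0.03031 × 58.93 = 1.79 g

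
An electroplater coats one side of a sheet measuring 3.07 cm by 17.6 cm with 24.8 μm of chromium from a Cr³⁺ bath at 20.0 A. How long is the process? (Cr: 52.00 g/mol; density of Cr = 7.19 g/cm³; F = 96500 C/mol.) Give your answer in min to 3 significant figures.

4.47 min

Plated area = 3.07 × 17.6 = 54.03 cm²
Volume = 54.03 × 24.8×10⁻⁴ cm = 0.1340 cm³
m(Cr) = 0.1340 × 7.19 = 0.9635 g
n(Cr) = 0.9635 / 52.00 = 0.01853 mol; n(e⁻) = 3 × 0.01853 = 0.05559 mol
Q = 0.05559 × 96500 = 5364 C
t = 5364 / 20.0 = 268.2 s = 4.47 min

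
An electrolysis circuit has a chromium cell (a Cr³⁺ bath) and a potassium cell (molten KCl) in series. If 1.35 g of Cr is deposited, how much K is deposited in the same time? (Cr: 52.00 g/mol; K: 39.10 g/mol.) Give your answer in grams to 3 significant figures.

3.05 g

n(Cr) = 1.35 / 52.00 = 0.02596 mol
Cr³⁺ + 3e⁻ → Cr, so n(e⁻) = 3 × 0.02596 = 0.07788 mol
The cells are in series, so the same charge (and hence the same n(e⁻) = 0.07788 mol) passes through both.
K⁺ + e⁻ → K, so n(K) = 0.07788 mol
m(K) = 0.07788 × 39.10 = 3.05 g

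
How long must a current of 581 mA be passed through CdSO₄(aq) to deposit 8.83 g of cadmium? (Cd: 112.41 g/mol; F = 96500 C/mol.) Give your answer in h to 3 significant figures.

n(Cd) = 8.83 / 112.41 = 0.07855 mol
Cd²⁺ + 2e⁻ → Cd, so n(e⁻) = 2 × 0.07855 = 0.1571 mol
Q = 0.1571 × 96500 = 15160 C
t = Q / I = 15160 / 0.581 = 26090 s = 7.25 h

7.25 h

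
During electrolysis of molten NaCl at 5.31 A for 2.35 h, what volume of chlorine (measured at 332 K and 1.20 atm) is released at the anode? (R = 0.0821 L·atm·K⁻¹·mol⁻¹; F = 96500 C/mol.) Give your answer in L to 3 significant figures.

Charge passed = 5.31 × 8460 = 44920 C
n(e⁻) = 44920 / 96500 = 0.4655 mol
2Cl⁻ → Cl₂ + 2e⁻, so n(Cl₂) = 0.4655 / 2 = 0.2328 mol
V = nRT/P = 0.2328 × 0.0821 × 332 / 1.20 = 5.288 L

5.29 L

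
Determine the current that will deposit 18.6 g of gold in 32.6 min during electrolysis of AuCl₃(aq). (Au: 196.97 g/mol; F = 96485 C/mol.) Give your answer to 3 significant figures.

14.0 A

n(Au) = 18.6 / 196.97 = 0.09443 mol
Au³⁺ + 3e⁻ → Au, so n(e⁻) = 3 × 0.09443 = 0.2833 mol
Q = 0.2833 × 96485 = 27330 C
I = Q / t = 27330 / 1956 s = 14.0 A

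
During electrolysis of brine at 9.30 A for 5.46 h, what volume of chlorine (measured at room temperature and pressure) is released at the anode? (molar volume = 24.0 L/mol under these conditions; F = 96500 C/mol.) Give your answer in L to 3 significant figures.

22.7 L

Q = It = 9.30 × 19656 = 1.828×10^5 C
n(e⁻) = Q/F = 1.828×10^5/96500 = 1.894 mol
2Cl⁻ → Cl₂ + 2e⁻, so n(Cl₂) = 1.894 / 2 = 0.9470 mol
V = 0.9470 × 24.0 = 22.73 L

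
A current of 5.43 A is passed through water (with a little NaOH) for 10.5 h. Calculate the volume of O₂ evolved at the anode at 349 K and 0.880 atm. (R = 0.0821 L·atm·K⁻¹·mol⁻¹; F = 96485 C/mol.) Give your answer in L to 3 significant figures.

Q = It = 5.43 × 37800 = 2.053×10^5 C
n(e⁻) = 2.053×10^5 / 96485 = 2.128 mol
2H₂O → O₂ + 4H⁺ + 4e⁻, so n(O₂) = 2.128 / 4 = 0.5320 mol
V = nRT/P = 0.5320 × 0.0821 × 349 / 0.880 = 17.32 L

17.3 L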